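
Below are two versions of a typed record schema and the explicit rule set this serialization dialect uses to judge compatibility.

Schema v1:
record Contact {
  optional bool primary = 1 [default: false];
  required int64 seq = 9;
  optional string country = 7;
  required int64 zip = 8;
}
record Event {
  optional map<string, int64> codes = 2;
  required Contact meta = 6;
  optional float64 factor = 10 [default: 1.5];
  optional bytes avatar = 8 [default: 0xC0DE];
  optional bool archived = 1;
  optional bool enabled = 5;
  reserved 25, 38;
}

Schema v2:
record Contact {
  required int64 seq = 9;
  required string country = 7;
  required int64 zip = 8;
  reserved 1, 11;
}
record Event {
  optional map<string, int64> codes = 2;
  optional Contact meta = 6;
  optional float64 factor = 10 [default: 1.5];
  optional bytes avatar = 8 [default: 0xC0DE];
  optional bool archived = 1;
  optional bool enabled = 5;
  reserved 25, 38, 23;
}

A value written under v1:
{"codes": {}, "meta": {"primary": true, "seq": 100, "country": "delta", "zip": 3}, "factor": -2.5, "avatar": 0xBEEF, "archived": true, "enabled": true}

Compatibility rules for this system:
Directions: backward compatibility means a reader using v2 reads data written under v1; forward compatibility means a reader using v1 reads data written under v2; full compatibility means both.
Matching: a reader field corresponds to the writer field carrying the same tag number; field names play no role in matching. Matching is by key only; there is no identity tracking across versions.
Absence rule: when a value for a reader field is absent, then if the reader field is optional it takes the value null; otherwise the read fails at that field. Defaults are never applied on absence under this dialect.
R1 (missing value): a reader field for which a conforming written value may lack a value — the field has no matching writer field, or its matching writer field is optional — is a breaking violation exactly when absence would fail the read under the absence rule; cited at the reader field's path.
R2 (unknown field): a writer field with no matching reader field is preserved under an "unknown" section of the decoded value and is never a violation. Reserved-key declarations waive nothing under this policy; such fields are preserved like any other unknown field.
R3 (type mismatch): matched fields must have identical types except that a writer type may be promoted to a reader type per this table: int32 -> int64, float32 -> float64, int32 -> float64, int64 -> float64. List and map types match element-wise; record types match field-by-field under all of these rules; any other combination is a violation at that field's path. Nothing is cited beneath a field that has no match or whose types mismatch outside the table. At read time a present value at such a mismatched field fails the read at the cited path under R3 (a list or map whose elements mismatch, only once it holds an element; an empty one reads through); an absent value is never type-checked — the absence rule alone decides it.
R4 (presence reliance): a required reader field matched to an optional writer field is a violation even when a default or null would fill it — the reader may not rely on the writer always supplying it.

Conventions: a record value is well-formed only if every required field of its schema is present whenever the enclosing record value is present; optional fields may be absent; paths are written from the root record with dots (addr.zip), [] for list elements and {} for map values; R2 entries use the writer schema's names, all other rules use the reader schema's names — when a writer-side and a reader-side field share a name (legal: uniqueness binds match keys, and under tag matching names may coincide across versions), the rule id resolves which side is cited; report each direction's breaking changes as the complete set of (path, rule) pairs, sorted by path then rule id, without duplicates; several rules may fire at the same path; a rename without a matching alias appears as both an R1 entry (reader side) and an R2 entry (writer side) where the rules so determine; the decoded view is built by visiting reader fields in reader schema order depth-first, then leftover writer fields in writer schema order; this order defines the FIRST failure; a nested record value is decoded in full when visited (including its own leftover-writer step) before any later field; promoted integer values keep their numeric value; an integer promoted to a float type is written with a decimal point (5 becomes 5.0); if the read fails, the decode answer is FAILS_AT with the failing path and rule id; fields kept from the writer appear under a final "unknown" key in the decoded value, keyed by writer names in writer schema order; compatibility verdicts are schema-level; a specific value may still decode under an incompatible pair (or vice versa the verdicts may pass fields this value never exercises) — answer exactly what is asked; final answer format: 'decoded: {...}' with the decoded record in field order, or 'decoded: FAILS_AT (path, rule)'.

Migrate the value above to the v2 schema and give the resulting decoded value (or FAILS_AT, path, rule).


the writer's type comes first in each Event pair
decode (reader v2):
  codes := {}
  meta.seq := 100
  meta.country := "delta"
  meta.zip := 3
  writer meta.primary: kept under "unknown"
  factor := -2.5
  avatar := 0xBEEF
  archived := true
  enabled := true
  => decoded: {"codes": {}, "meta": {"seq": 100, "country": "delta", "zip": 3, "unknown": {"primary": true}}, "factor": -2.5, "avatar": 0xBEEF, "archived": true, "enabled": true}
diffs on Event not affecting the asked answer:
  field country in record Contact: optional changed to required -> a verdict-level change on Event — the shown value reads the same
  field meta in record Event: required changed to optional -> a verdict-level change on Event — the shown value reads the same

decoded: {"codes": {}, "meta": {"seq": 100, "country": "delta", "zip": 3, "unknown": {"primary": true}}, "factor": -2.5, "avatar": 0xBEEF, "archived": true, "enabled": true}


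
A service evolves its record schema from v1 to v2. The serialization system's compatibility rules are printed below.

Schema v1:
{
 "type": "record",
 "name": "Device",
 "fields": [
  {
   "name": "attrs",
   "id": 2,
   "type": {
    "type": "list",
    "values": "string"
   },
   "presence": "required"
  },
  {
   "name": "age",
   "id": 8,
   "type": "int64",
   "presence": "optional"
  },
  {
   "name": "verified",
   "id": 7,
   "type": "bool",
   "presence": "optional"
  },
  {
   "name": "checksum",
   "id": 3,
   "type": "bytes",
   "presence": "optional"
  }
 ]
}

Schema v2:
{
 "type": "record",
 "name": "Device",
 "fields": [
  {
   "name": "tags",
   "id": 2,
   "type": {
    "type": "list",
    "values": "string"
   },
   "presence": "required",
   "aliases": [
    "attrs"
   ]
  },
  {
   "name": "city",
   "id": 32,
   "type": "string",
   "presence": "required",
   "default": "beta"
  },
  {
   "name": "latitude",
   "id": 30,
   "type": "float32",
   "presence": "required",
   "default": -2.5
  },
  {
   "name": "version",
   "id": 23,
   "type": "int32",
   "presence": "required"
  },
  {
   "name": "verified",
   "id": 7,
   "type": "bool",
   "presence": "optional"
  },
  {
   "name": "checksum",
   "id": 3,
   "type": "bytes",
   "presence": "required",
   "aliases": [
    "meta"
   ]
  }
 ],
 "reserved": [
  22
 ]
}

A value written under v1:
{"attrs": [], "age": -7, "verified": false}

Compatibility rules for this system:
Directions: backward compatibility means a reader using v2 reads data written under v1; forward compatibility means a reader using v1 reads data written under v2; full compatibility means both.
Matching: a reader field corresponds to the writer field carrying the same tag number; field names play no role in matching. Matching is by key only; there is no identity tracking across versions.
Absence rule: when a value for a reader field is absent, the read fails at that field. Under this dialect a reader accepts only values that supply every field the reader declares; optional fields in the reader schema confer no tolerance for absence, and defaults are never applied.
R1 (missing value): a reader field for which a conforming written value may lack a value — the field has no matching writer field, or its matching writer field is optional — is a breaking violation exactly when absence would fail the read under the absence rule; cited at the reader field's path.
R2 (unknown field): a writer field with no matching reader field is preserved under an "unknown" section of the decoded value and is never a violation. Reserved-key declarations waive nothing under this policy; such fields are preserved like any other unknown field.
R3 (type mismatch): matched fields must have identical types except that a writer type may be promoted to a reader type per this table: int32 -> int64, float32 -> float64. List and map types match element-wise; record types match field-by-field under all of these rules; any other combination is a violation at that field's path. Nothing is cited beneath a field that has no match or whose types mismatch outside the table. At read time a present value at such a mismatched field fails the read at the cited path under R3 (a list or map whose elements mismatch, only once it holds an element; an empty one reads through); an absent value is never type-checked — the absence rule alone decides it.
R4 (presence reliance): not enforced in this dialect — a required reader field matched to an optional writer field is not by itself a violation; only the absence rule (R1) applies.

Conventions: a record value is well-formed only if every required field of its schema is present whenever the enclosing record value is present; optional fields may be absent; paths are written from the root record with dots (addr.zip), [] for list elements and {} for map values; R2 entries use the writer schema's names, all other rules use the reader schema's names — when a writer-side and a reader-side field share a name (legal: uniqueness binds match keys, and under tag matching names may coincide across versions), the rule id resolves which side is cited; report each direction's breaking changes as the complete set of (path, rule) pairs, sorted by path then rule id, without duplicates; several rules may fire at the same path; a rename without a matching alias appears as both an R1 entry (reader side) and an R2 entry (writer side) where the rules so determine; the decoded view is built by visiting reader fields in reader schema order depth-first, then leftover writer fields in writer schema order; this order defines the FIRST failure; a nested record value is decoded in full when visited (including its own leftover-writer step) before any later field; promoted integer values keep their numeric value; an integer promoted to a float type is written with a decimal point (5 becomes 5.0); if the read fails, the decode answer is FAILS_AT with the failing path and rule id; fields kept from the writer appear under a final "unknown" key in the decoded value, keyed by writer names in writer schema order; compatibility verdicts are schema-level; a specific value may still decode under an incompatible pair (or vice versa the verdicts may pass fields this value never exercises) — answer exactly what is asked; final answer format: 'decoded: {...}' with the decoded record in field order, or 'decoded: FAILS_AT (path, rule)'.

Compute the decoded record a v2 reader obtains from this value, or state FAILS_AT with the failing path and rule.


decoded: FAILS_AT (city, R1)

in Device below, arrows point writer -> reader
migrating the Device value to v2:
  tags := [] (from writer attrs)
  read fails at city under R1 (no fill)
  => FAILS_AT (city, R1)
ruling out the remaining Device differences:
  added field latitude to record Device: required float32, tag 30, default -2.5 (in v2 it sits immediately before verified) -> affects the rule determinations only; this particular Device value decodes identically
  renamed field attrs to tags in record Device (alias attrs declared on the renamed field) -> fires no rule on Device under this dialect and leaves the result unchanged
  added field version to record Device: required int32, tag 23 (in v2 it sits immediately before verified) -> affects the rule determinations only; this particular Device value decodes identically
  removed field age from record Device -> affects the rule determinations only; this particular Device value decodes identically
  field checksum in record Device: optional changed to required -> affects the rule determinations only; this particular Device value decodes identically


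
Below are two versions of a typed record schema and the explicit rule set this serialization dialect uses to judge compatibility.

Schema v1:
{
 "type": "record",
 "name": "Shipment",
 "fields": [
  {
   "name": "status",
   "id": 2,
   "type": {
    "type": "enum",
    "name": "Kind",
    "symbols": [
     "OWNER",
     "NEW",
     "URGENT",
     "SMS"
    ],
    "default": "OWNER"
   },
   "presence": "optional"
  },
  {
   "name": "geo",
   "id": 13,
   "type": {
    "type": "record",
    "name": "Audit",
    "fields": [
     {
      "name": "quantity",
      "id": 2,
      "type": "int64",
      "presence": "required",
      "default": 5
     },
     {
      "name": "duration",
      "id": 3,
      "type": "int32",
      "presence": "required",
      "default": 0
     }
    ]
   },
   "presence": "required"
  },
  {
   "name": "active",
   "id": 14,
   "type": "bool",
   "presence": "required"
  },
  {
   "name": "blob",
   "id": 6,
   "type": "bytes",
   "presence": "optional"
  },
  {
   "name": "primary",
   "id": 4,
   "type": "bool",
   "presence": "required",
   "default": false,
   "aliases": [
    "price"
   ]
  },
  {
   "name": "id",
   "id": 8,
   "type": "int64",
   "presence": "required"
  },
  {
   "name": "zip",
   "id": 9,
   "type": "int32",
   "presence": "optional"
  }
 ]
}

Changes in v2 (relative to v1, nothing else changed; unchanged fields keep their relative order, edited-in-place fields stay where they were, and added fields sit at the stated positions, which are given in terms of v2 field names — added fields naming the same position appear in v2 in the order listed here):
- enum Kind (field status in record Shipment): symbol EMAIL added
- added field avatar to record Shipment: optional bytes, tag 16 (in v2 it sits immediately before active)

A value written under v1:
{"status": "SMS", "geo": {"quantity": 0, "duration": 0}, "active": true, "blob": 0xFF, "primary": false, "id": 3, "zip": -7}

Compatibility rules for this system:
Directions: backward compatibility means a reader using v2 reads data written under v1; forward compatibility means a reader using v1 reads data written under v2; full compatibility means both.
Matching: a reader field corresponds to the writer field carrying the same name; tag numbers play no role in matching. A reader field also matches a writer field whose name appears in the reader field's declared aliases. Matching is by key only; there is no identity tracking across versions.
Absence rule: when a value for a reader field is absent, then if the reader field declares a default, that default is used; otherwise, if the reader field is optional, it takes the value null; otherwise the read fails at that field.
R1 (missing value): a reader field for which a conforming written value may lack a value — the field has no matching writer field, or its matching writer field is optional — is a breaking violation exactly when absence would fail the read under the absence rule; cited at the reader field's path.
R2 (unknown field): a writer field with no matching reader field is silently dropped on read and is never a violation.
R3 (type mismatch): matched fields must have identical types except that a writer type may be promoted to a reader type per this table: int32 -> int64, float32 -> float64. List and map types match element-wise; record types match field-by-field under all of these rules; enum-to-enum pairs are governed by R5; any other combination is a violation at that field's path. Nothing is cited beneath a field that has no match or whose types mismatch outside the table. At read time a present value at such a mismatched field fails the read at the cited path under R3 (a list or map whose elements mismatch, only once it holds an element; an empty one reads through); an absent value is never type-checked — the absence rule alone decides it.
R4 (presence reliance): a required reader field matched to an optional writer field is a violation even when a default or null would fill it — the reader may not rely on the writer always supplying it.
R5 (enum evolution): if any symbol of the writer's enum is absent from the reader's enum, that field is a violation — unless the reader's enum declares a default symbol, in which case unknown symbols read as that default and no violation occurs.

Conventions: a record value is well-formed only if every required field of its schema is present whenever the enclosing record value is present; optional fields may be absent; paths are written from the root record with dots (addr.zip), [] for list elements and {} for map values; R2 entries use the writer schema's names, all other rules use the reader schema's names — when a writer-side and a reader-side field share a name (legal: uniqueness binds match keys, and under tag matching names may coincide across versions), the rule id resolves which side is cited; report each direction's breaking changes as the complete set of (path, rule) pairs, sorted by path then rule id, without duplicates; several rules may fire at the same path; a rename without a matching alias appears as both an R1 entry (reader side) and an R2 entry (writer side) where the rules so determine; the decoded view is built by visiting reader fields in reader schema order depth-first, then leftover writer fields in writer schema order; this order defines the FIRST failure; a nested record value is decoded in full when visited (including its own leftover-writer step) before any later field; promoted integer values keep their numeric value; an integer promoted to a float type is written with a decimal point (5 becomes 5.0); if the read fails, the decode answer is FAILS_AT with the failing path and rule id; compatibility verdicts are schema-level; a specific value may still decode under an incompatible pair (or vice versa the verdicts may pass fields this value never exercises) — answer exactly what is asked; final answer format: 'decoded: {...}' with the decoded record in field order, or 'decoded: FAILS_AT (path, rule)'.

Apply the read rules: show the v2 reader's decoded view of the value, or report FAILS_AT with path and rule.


each type pair in Shipment: writer, then reader
decode (reader v2):
  status := "SMS"
  geo.quantity := 0
  geo.duration := 0
  avatar := null (not supplied -> null)
  active := true
  blob := 0xFF
  primary := false
  id := 3
  zip := -7
  => decoded: {"status": "SMS", "geo": {"quantity": 0, "duration": 0}, "avatar": null, "active": true, "blob": 0xFF, "primary": false, "id": 3, "zip": -7}
the rest of the Shipment diff is inert for this question:
  enum Kind (field status in record Shipment): symbol EMAIL added -> fires no rule on Shipment under this dialect and leaves the result unchanged

decoded: {"status": "SMS", "geo": {"quantity": 0, "duration": 0}, "avatar": null, "active": true, "blob": 0xFF, "primary": false, "id": 3, "zip": -7}


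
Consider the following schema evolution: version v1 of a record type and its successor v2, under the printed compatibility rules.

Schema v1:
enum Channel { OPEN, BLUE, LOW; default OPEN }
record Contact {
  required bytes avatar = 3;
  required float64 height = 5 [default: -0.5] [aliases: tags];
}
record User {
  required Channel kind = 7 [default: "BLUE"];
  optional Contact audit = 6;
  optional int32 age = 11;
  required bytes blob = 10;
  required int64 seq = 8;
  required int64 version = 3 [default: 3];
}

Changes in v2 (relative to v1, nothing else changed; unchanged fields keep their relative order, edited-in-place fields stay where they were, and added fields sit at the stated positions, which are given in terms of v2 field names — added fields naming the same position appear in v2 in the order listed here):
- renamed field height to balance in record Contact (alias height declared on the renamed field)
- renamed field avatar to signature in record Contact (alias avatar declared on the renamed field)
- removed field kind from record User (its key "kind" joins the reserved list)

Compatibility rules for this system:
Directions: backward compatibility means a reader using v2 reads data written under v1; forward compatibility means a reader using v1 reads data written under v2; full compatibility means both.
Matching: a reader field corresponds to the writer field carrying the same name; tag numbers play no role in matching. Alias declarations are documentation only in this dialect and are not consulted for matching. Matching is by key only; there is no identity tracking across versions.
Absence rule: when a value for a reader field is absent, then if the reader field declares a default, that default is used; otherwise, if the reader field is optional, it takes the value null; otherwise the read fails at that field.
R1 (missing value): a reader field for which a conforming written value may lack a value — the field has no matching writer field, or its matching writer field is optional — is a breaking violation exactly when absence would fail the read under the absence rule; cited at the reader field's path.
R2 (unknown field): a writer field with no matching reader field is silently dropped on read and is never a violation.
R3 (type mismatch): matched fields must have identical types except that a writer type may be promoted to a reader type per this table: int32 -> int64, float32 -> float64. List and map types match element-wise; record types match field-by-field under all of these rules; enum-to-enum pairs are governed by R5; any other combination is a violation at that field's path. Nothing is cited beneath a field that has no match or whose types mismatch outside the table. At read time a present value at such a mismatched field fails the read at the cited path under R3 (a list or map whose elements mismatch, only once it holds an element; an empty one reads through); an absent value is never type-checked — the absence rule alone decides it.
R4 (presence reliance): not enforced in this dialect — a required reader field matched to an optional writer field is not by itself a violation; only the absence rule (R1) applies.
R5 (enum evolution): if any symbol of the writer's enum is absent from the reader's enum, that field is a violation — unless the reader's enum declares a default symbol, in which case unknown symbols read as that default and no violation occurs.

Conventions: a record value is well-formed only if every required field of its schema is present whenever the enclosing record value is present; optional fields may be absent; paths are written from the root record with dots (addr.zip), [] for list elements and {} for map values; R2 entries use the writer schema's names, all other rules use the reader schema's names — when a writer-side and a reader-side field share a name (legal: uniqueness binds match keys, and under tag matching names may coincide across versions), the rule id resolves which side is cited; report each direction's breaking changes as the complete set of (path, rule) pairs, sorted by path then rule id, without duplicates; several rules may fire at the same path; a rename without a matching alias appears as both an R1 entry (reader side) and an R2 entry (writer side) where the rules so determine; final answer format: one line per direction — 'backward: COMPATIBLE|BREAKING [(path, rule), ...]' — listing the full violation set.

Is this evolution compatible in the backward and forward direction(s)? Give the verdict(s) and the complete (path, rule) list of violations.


the writer's type comes first in each User pair
backward on User — v2 reading data written by v1:
  Contact -> Contact, writer optional: audit aligns to audit
  int32 -> int32, writer optional: age aligns to age
  bytes -> bytes, writer required: blob aligns to blob
  int64 -> int64, writer required: seq aligns to seq
  int64 -> int64, writer required: version aligns to version
  writer kind: unknown to reader
  audit.signature: no writer-side match
  audit.balance: no writer-side match
  writer audit.avatar: unknown to reader
  writer audit.height: unknown to reader
  rule R1 violated at audit.signature
  => backward: BREAKING (1)
forward on User — v1 reading data written by v2:
  kind: no writer-side match
  Contact -> Contact, writer optional: audit aligns to audit
  int32 -> int32, writer optional: age aligns to age
  bytes -> bytes, writer required: blob aligns to blob
  int64 -> int64, writer required: seq aligns to seq
  int64 -> int64, writer required: version aligns to version
  audit.avatar: no writer-side match
  audit.height: no writer-side match
  writer audit.signature: unknown to reader
  writer audit.balance: unknown to reader
  rule R1 violated at audit.avatar
  => forward: BREAKING (1)

backward: BREAKING [(audit.signature, R1)]; forward: BREAKING [(audit.avatar, R1)]


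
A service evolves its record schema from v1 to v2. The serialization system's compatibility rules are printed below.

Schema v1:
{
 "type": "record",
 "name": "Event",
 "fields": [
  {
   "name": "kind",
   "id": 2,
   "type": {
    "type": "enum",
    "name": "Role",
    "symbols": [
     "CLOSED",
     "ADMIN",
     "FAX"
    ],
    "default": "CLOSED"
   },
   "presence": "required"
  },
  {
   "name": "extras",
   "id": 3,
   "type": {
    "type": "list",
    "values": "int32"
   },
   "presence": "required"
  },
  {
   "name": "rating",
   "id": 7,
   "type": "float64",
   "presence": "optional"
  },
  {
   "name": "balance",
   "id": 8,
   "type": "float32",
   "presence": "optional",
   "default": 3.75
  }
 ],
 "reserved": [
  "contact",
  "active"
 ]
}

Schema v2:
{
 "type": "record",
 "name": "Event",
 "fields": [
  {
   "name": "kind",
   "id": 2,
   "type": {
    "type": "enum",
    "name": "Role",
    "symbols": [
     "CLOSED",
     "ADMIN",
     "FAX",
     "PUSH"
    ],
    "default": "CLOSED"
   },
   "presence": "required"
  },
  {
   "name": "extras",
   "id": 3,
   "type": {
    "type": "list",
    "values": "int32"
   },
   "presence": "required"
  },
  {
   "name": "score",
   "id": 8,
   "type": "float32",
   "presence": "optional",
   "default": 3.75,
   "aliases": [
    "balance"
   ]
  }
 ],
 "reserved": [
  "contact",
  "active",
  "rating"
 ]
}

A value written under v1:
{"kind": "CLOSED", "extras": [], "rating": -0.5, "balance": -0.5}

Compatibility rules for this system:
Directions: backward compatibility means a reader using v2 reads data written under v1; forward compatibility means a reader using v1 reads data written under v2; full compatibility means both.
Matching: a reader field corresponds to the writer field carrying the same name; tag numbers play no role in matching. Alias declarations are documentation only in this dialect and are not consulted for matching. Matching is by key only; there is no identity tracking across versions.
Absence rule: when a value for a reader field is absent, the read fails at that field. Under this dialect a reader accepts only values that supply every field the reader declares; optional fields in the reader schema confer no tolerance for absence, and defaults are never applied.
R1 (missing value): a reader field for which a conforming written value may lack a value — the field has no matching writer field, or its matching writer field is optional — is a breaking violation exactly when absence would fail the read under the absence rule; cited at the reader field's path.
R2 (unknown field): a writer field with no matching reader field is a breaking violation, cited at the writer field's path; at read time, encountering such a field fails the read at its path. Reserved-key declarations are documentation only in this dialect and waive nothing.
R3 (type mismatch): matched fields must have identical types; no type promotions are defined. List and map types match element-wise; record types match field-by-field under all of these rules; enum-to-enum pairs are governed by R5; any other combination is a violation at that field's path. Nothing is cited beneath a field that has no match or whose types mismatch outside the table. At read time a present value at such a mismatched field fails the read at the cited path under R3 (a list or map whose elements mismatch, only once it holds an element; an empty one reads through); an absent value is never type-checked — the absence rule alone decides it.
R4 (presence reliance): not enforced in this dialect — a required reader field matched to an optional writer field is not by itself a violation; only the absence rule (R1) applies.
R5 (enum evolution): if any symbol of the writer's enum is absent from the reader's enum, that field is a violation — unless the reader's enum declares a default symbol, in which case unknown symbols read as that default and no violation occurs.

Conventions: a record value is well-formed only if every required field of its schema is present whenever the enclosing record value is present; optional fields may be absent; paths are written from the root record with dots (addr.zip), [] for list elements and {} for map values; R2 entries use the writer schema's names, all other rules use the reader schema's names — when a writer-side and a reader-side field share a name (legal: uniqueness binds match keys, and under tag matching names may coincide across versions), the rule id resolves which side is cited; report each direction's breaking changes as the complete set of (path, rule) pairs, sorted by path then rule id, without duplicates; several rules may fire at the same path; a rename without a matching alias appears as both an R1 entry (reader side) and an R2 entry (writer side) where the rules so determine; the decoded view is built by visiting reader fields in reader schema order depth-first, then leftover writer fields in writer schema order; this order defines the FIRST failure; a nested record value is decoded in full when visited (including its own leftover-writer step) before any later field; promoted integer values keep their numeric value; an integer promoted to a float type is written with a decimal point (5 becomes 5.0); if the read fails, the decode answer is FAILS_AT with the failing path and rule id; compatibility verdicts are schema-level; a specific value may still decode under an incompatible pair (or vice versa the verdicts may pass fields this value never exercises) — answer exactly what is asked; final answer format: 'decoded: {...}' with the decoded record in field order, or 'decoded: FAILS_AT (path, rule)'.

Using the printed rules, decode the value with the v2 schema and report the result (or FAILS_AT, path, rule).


the writer's type comes first in each Event pair
decode walk for Event under reader schema v2:
  kind := "CLOSED"
  extras := []
  read fails at score under R1 (no fill)
  => FAILS_AT (score, R1)
the rest of the Event diff is inert for this question:
  enum Role (field kind in record Event): symbol PUSH added -> inert under this dialect — no rule fires on Event and the result does not move
  removed field rating from record Event (its key "rating" joins the reserved list) -> changes Event's schema-level verdicts only — the decode of this value is the same

decoded: FAILS_AT (score, R1)


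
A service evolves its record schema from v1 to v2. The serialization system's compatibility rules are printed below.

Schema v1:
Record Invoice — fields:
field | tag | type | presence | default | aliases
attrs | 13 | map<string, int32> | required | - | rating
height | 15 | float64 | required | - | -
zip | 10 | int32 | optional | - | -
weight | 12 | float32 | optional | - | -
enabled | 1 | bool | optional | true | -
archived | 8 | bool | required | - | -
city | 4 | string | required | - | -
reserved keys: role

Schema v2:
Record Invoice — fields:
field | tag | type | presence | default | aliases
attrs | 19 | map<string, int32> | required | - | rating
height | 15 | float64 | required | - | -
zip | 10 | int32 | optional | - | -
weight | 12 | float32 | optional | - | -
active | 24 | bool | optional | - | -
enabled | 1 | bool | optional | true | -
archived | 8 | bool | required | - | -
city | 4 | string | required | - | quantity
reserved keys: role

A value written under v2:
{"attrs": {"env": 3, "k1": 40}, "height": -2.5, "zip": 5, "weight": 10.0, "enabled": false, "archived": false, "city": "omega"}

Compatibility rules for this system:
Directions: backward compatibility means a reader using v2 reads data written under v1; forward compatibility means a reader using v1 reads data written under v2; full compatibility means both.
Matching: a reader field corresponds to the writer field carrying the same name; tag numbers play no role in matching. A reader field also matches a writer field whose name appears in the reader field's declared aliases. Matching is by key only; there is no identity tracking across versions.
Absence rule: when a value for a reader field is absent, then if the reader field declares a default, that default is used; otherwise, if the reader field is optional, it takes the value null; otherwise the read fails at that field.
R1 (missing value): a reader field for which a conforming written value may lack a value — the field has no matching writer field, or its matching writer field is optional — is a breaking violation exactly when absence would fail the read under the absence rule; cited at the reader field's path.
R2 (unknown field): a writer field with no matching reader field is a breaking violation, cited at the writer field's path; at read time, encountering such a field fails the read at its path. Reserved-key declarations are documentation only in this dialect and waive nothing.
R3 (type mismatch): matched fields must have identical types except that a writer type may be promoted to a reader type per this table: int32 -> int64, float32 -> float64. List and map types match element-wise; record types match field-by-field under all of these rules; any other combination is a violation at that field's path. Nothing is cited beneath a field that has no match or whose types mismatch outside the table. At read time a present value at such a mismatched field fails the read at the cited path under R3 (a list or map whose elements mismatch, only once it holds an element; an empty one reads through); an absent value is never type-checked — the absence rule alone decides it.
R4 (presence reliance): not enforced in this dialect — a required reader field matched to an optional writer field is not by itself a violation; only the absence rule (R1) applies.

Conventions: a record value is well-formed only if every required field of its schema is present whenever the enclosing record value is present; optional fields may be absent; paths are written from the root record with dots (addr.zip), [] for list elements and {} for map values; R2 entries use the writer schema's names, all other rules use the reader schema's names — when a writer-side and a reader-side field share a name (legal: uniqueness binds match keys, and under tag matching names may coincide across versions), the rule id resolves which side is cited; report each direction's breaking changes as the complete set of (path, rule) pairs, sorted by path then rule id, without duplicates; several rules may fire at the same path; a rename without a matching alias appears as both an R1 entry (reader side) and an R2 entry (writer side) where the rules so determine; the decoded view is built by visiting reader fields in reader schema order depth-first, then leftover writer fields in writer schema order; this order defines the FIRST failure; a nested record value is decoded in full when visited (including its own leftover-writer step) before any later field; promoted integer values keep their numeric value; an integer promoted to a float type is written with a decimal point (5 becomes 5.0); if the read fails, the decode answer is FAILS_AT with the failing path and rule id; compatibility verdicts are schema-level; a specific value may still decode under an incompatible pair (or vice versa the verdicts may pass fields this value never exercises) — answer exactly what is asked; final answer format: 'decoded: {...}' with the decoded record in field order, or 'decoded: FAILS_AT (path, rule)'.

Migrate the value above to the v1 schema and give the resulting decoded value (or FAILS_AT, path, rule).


each type pair in Invoice: writer, then reader
decode (reader v1):
  attrs := {"env": 3, "k1": 40}
  height := -2.5
  zip := 5
  weight := 10.0
  enabled := false
  archived := false
  city := "omega"
  => decoded: {"attrs": {"env": 3, "k1": 40}, "height": -2.5, "zip": 5, "weight": 10.0, "enabled": false, "archived": false, "city": "omega"}
checking off the Invoice differences that do not matter here:
  added field active to record Invoice: optional bool, tag 24 (in v2 it sits immediately before enabled) -> affects the rule determinations only; this particular Invoice value decodes identically
  field attrs in record Invoice: tag 13 changed to 19 -> fires no rule on Invoice under this dialect and leaves the result unchanged

decoded: {"attrs": {"env": 3, "k1": 40}, "height": -2.5, "zip": 5, "weight": 10.0, "enabled": false, "archived": false, "city": "omega"}


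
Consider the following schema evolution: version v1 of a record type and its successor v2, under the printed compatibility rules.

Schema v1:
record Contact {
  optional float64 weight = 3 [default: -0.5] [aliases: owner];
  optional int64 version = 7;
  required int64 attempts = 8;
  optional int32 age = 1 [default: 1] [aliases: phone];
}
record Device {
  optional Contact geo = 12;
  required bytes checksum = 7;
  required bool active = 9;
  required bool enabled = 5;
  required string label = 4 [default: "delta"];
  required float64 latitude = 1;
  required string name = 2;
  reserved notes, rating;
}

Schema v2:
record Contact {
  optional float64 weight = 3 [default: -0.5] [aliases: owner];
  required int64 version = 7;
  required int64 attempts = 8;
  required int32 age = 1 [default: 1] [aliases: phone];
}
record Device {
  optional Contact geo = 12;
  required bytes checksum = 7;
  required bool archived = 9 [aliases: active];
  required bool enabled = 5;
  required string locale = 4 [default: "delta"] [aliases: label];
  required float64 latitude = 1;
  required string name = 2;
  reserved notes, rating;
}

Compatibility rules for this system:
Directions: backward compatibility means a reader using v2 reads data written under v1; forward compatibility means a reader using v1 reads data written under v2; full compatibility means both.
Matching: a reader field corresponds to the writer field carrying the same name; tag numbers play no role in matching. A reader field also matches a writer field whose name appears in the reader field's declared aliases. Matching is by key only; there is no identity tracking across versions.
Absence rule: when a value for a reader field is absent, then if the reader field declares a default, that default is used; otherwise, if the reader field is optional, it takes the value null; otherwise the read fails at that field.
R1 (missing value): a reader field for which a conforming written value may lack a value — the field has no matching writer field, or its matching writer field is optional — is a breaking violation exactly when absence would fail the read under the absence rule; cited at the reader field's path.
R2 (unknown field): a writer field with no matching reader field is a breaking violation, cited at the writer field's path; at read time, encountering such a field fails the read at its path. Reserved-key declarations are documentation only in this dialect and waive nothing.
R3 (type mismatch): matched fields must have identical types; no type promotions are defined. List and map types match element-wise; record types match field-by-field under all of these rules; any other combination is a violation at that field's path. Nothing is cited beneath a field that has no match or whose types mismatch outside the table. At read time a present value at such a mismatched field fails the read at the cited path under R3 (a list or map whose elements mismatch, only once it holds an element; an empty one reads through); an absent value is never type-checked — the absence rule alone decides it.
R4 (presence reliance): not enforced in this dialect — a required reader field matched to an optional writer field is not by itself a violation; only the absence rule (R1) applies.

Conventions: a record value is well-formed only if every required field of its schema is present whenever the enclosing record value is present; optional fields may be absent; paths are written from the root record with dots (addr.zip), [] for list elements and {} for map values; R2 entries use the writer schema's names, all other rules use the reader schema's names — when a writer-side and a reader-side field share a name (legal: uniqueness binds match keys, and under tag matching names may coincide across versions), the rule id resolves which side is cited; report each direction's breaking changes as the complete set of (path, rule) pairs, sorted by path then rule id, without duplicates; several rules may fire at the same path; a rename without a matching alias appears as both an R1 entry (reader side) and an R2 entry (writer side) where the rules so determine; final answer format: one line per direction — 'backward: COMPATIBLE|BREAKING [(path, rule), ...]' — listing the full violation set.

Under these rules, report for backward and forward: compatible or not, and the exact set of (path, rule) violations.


backward: BREAKING [(geo.version, R1)]; forward: BREAKING [(active, R1), (archived, R2), (locale, R2)]

in Device below, arrows point writer -> reader
backward analysis of Device with v2 as reader and v1 as writer:
  Contact -> Contact, writer optional: geo aligns to geo
  bytes -> bytes, writer required: checksum aligns to checksum
  bool -> bool, writer required: archived aligns to active
  bool -> bool, writer required: enabled aligns to enabled
  string -> string, writer required: locale aligns to label
  float64 -> float64, writer required: latitude aligns to latitude
  string -> string, writer required: name aligns to name
  float64 -> float64, writer optional: geo.weight aligns to geo.weight
  int64 -> int64, writer optional: geo.version aligns to geo.version
  int64 -> int64, writer required: geo.attempts aligns to geo.attempts
  int32 -> int32, writer optional: geo.age aligns to geo.age
  R1 fires at geo.version
  => backward: BREAKING (1)
forward analysis of Device with v1 as reader and v2 as writer:
  Contact -> Contact, writer optional: geo aligns to geo
  bytes -> bytes, writer required: checksum aligns to checksum
  no writer field matches reader active
  bool -> bool, writer required: enabled aligns to enabled
  no writer field matches reader label
  float64 -> float64, writer required: latitude aligns to latitude
  string -> string, writer required: name aligns to name
  leftover writer field: archived
  leftover writer field: locale
  float64 -> float64, writer optional: geo.weight aligns to geo.weight
  int64 -> int64, writer required: geo.version aligns to geo.version
  int64 -> int64, writer required: geo.attempts aligns to geo.attempts
  int32 -> int32, writer required: geo.age aligns to geo.age
  R1 fires at active
  R2 fires at archived
  R2 fires at locale
  => forward: BREAKING (3)
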